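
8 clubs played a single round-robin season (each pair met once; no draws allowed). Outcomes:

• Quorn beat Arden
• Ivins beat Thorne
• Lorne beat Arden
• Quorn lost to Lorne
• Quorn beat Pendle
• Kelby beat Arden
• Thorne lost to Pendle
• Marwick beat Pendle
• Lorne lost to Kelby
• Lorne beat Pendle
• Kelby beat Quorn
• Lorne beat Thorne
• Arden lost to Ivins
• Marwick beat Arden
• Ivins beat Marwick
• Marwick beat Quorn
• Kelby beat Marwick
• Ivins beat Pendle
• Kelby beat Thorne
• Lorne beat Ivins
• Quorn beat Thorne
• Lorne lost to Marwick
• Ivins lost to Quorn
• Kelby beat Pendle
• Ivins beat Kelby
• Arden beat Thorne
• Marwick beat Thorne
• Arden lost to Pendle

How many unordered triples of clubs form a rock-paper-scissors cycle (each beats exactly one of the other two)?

4

Win totals: Pendle 2, Quorn 4, Arden 1, Marwick 5, Kelby 6, Ivins 5, Thorne 0, Lorne 5.
A club with w wins dominates both others in C(w,2) triples; summing gives 1 + 6 + 0 + 10 + 15 + 10 + 0 + 10 = 52 transitive triples.
Total triples C(8,3) = 56, so cyclic triples = 56 − 52 = 4.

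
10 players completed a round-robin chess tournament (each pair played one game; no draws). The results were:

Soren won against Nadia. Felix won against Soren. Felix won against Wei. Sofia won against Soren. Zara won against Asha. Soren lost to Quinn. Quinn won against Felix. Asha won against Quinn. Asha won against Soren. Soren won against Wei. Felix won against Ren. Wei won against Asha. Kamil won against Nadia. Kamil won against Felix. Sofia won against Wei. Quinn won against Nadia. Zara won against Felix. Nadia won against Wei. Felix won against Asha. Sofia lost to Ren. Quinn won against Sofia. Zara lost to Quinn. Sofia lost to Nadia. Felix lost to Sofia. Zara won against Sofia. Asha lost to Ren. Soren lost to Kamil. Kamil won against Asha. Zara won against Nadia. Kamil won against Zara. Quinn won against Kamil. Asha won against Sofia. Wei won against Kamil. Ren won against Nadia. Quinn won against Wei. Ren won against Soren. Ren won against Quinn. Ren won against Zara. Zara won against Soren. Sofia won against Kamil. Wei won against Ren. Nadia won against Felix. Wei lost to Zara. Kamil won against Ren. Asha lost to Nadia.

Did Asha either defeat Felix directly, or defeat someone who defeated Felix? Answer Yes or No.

Yes

Asha did not beat Felix directly.
Asha beat Soren, Quinn, Sofia. Of those, Quinn beat Felix.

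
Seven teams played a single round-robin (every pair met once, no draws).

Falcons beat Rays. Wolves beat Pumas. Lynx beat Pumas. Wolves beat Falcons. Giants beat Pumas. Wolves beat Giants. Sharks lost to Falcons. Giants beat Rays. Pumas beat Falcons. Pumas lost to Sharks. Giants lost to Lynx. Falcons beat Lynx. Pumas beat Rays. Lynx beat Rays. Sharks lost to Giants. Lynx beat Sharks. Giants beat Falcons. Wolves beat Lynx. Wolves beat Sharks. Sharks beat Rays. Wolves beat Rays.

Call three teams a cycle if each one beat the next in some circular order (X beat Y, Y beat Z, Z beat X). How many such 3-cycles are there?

3

Win totals: Giants 4, Falcons 3, Rays 0, Sharks 2, Pumas 2, Lynx 4, Wolves 6.
A team with w wins dominates both others in C(w,2) triples; summing gives 6 + 3 + 0 + 1 + 1 + 6 + 15 = 32 transitive triples.
Total triples C(7,3) = 35, so cyclic triples = 35 − 32 = 3.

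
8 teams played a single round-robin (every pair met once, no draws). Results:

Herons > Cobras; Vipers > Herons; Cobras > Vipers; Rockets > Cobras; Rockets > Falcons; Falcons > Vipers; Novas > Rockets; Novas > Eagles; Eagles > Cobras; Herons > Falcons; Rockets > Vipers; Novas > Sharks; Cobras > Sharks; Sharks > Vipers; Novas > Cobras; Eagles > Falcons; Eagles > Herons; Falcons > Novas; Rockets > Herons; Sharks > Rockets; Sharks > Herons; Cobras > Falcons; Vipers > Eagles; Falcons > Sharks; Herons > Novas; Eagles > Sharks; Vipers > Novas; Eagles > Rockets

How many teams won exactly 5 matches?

1

Win totals: Vipers 3, Rockets 4, Cobras 3, Sharks 3, Eagles 5, Novas 4, Herons 3, Falcons 3.
Exactly 5: Eagles — 1 team.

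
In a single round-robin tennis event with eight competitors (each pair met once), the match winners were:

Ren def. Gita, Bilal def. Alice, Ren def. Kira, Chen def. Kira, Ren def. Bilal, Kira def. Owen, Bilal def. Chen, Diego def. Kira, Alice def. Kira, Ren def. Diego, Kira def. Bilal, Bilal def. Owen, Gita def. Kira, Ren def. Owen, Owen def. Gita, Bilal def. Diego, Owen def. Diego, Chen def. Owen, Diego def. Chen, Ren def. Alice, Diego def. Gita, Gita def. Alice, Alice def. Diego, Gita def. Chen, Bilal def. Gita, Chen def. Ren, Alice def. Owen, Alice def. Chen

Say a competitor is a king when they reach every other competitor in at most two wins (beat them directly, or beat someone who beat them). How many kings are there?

Kira cannot reach Ren in two steps.
Owen cannot reach Ren, Bilal in two steps.
Chen reaches everyone (king).
Ren reaches everyone (king).
Bilal reaches everyone (king).
Alice reaches everyone (king).
Gita reaches everyone (king).
Diego reaches everyone (king).
Kings: Chen, Ren, Bilal, Alice, Gita, Diego — 6.

6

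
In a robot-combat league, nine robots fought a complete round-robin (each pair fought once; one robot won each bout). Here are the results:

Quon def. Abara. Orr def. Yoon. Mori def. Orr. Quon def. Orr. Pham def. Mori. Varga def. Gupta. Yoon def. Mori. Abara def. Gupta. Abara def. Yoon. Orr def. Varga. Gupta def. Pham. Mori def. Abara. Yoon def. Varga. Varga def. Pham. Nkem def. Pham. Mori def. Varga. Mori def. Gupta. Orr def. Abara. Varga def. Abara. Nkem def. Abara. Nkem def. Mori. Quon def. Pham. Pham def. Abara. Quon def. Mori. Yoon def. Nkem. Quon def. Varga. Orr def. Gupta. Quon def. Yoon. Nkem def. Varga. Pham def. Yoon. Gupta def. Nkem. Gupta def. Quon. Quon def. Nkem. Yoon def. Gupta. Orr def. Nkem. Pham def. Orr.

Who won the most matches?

Win totals: Yoon 4, Nkem 4, Gupta 3, Quon 7, Varga 3, Orr 5, Abara 2, Pham 4, Mori 4.
Quon leads with 7 wins (next highest: 5).

Quon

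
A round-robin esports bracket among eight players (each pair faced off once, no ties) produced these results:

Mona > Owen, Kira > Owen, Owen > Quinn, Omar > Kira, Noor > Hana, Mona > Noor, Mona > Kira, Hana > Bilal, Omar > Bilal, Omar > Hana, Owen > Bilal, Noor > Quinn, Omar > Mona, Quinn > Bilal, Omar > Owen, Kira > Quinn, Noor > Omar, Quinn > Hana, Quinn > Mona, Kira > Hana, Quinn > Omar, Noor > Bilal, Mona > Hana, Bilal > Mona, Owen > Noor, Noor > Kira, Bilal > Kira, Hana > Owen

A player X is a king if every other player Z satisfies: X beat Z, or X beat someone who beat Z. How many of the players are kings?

Hana cannot reach Omar in two steps.
Omar reaches everyone (king).
Kira reaches everyone (king).
Noor reaches everyone (king).
Mona reaches everyone (king).
Bilal cannot reach Omar in two steps.
Quinn reaches everyone (king).
Owen reaches everyone (king).
Kings: Omar, Kira, Noor, Mona, Quinn, Owen — 6.

6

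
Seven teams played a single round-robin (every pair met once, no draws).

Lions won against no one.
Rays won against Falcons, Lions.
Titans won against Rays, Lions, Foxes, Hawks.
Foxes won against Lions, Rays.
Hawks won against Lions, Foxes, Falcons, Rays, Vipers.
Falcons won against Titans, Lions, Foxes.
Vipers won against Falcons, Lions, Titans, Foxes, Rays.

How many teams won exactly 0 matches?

Win totals: Titans 4, Vipers 5, Foxes 2, Hawks 5, Lions 0, Rays 2, Falcons 3.
Exactly 0: Lions — 1 team.

1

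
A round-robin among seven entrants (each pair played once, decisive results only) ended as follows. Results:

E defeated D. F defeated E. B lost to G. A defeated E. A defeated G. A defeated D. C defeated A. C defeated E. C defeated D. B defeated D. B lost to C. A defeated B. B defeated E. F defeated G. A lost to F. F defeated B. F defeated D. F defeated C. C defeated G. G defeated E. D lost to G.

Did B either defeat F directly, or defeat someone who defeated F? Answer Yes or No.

No

B did not beat F directly.
B beat D, E, but each of them lost to F. No two-step path.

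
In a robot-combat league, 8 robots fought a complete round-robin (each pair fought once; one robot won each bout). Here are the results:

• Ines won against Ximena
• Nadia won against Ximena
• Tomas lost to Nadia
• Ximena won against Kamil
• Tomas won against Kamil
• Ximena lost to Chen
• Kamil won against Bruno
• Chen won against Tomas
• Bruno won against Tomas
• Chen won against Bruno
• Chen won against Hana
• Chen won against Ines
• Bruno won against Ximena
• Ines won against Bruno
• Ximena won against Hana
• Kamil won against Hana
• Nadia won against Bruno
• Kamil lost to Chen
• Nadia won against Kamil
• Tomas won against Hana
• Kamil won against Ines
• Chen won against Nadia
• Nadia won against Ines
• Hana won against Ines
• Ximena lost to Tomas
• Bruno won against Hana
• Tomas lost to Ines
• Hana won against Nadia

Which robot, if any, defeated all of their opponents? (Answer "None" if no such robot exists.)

Chen has 7 wins out of 7 opponents — a perfect record.

Chen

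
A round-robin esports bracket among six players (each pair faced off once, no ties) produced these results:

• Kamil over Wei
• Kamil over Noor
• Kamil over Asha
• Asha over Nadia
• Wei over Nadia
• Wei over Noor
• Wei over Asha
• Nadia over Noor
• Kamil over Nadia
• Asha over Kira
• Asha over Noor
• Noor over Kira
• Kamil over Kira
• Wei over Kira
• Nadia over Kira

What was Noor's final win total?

Noor's results: beat Kira; lost to Nadia, Kamil, Wei, Asha.
That is 1 win.

1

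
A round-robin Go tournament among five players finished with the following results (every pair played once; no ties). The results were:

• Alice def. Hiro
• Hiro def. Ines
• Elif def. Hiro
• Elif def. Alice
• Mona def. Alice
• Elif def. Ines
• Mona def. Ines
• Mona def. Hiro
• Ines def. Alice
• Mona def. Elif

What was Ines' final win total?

Ines' results: beat Alice; lost to Elif, Hiro, Mona.
That is 1 win.

1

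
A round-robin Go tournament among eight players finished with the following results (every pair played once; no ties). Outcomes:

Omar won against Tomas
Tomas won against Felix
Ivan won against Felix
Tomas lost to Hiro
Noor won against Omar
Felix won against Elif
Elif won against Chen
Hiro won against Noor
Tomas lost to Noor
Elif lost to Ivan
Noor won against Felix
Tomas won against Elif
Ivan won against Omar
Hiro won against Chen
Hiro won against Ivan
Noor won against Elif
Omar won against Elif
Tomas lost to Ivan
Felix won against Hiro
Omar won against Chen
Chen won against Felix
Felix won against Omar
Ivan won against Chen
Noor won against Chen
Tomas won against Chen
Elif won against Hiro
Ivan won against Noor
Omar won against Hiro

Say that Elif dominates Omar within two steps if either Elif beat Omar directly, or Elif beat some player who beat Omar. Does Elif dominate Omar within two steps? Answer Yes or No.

Elif did not beat Omar directly.
Elif beat Hiro, Chen, but each of them lost to Omar. No two-step path.

No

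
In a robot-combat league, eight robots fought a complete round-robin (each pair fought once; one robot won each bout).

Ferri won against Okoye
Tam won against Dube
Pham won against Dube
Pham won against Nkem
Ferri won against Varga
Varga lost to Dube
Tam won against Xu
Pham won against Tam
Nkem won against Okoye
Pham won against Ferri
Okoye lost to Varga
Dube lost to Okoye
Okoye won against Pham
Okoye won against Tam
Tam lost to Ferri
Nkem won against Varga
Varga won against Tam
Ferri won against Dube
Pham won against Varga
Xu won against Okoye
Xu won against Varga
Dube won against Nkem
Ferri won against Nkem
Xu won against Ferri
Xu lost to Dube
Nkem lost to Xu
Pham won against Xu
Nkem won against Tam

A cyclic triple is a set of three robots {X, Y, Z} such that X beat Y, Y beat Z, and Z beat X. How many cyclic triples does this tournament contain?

14

Win totals: Ferri 5, Varga 2, Tam 2, Pham 6, Xu 4, Dube 3, Okoye 3, Nkem 3.
A robot with w wins dominates both others in C(w,2) triples; summing gives 10 + 1 + 1 + 15 + 6 + 3 + 3 + 3 = 42 transitive triples.
Total triples C(8,3) = 56, so cyclic triples = 56 − 42 = 14.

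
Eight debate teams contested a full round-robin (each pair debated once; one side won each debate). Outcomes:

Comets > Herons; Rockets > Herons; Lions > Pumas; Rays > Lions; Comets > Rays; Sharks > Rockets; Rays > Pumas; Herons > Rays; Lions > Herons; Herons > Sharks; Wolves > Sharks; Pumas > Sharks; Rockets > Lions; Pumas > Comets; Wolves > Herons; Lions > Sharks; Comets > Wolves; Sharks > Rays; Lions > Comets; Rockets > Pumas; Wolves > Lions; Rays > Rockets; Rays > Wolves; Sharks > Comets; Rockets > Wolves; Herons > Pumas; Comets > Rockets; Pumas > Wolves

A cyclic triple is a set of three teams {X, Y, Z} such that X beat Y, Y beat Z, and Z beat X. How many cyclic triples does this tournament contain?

20

Win totals: Sharks 3, Lions 4, Rockets 4, Herons 3, Pumas 3, Rays 4, Wolves 3, Comets 4.
A team with w wins dominates both others in C(w,2) triples; summing gives 3 + 6 + 6 + 3 + 3 + 6 + 3 + 6 = 36 transitive triples.
Total triples C(8,3) = 56, so cyclic triples = 56 − 36 = 20.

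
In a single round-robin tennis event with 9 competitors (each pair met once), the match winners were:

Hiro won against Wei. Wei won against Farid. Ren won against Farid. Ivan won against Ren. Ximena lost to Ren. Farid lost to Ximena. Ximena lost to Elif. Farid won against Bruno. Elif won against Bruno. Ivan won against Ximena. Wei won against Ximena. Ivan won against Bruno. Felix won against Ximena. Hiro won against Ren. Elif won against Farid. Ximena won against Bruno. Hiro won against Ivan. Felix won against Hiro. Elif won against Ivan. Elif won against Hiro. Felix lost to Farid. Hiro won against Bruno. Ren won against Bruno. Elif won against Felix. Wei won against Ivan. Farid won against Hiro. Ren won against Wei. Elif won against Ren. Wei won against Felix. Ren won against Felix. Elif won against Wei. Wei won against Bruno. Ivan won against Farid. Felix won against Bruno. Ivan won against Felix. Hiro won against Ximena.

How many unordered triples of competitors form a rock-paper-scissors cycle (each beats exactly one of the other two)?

Win totals: Elif 8, Ivan 5, Ren 5, Ximena 2, Farid 3, Bruno 0, Wei 5, Hiro 5, Felix 3.
A competitor with w wins dominates both others in C(w,2) triples; summing gives 28 + 10 + 10 + 1 + 3 + 0 + 10 + 10 + 3 = 75 transitive triples.
Total triples C(9,3) = 84, so cyclic triples = 84 − 75 = 9.

9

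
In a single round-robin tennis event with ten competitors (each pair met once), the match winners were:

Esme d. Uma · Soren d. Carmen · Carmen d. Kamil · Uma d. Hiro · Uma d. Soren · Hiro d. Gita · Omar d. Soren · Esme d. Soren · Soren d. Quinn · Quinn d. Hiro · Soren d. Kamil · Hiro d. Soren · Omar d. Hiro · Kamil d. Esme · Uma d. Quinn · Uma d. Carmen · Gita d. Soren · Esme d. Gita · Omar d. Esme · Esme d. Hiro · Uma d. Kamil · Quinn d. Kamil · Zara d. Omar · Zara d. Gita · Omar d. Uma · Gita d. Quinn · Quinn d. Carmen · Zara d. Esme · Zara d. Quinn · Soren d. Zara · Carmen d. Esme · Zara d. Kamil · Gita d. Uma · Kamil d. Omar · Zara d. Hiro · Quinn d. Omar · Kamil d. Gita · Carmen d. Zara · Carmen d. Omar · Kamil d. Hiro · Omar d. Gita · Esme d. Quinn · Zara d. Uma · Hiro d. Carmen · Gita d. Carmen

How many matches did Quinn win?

4

Quinn's results: beat Hiro, Kamil, Omar, Carmen; lost to Esme, Zara, Uma, Soren, Gita.
That is 4 wins.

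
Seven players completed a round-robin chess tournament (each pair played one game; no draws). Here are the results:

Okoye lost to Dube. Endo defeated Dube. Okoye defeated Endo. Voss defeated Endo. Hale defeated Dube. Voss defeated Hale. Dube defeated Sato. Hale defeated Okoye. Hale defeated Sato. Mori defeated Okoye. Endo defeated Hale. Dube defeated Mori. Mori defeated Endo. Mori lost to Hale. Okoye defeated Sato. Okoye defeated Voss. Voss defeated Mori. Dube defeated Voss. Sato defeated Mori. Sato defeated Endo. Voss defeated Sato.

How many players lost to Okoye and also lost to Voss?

2

Okoye beat: Voss, Endo, Sato.
Voss beat: Mori, Hale, Endo, Sato.
Both beat: Endo, Sato — 2.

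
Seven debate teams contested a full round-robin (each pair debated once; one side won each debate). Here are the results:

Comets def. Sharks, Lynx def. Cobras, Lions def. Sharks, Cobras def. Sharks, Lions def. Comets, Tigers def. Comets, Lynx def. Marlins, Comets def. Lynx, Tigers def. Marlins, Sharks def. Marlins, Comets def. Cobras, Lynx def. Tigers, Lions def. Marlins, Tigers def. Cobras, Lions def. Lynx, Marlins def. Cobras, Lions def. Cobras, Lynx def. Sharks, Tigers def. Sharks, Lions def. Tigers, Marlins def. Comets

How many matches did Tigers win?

Tigers' results: beat Cobras, Marlins, Sharks, Comets; lost to Lynx, Lions.
That is 4 wins.

4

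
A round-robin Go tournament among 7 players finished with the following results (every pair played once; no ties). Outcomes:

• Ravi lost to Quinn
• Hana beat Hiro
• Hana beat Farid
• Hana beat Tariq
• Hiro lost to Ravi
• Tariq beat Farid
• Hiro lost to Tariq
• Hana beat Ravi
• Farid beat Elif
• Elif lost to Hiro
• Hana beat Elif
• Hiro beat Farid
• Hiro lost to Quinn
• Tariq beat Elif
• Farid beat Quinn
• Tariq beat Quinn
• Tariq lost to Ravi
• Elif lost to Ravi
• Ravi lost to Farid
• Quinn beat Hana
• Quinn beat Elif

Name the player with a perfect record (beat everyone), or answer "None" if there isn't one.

None

Highest win total is Hana with 5 (out of 6 possible).
Hana lost to Quinn, so no player went undefeated.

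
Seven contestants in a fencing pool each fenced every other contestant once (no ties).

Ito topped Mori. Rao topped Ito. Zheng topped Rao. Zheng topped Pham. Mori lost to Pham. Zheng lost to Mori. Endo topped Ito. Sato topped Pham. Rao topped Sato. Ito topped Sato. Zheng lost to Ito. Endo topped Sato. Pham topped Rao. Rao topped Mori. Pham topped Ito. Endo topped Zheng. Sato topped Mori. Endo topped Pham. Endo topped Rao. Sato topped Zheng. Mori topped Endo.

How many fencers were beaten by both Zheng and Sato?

Zheng beat: Pham, Rao.
Sato beat: Pham, Mori, Zheng.
Both beat: Pham — 1.

1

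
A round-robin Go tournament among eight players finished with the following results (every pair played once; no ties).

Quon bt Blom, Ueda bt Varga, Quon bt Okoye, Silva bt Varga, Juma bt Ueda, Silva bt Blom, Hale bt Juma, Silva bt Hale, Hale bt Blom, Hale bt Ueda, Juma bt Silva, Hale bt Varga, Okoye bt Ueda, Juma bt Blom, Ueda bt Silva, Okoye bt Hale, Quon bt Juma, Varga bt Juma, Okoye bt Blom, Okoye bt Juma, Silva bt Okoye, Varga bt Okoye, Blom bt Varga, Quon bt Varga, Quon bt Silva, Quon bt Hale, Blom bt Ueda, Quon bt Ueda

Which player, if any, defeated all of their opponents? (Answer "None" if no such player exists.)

Quon

Quon has 7 wins out of 7 opponents — a perfect record.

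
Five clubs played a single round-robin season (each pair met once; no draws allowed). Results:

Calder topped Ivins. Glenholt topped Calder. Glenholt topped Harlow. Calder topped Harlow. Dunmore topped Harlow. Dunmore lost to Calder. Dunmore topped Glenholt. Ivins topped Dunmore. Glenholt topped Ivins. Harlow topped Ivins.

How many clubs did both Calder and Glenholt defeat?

Calder beat: Ivins, Dunmore, Harlow.
Glenholt beat: Ivins, Calder, Harlow.
Both beat: Ivins, Harlow — 2.

2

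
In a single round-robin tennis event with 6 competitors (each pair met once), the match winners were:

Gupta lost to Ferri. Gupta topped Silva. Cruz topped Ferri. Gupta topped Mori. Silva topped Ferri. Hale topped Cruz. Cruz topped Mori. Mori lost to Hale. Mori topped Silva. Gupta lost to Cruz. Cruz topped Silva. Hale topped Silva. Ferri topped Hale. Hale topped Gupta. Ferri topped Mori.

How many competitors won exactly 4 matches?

Win totals: Gupta 2, Hale 4, Cruz 4, Silva 1, Mori 1, Ferri 3.
Exactly 4: Hale, Cruz — 2 competitors.

2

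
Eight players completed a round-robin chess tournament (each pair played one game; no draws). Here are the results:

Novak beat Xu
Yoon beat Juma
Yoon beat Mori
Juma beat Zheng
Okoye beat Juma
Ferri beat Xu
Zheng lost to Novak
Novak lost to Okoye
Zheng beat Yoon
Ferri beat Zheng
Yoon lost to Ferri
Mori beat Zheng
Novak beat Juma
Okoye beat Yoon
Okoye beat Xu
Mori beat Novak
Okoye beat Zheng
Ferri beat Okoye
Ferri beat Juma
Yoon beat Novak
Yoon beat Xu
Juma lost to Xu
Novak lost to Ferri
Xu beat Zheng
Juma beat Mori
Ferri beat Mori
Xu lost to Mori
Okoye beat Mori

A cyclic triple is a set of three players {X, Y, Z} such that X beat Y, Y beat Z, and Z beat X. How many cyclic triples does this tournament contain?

Win totals: Novak 3, Xu 2, Zheng 1, Ferri 7, Yoon 4, Okoye 6, Mori 3, Juma 2.
A player with w wins dominates both others in C(w,2) triples; summing gives 3 + 1 + 0 + 21 + 6 + 15 + 3 + 1 = 50 transitive triples.
Total triples C(8,3) = 56, so cyclic triples = 56 − 50 = 6.

6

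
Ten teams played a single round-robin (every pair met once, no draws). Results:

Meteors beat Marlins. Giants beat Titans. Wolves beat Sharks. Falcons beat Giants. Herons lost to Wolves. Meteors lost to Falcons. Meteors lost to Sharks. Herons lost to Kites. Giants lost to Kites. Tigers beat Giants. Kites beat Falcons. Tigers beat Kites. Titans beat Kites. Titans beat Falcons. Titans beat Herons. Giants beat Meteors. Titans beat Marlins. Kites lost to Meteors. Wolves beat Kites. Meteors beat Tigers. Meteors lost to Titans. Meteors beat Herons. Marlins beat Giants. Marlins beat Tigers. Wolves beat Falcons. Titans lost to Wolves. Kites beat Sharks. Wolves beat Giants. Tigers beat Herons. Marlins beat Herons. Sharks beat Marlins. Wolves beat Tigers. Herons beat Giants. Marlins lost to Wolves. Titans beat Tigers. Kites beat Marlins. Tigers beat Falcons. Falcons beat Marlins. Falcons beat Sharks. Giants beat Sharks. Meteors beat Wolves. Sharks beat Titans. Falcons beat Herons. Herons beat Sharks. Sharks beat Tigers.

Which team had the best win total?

Win totals: Herons 2, Titans 6, Marlins 3, Kites 5, Giants 3, Falcons 5, Tigers 4, Meteors 5, Wolves 8, Sharks 4.
Wolves leads with 8 wins (next highest: 6).

Wolves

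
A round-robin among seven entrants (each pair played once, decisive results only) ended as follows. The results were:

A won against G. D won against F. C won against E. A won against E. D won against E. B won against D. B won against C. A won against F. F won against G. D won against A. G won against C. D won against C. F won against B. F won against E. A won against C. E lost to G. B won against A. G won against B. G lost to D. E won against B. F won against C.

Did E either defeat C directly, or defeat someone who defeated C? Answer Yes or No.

E did not beat C directly.
E beat B. Of those, B beat C.

Yes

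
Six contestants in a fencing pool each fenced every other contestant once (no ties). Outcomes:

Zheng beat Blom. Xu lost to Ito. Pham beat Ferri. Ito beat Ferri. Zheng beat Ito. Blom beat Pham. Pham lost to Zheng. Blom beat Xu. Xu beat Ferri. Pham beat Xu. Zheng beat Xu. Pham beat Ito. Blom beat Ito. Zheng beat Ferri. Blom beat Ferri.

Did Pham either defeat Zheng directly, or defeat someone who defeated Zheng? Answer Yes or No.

No

Pham did not beat Zheng directly.
Pham beat Xu, Ferri, Ito, but each of them lost to Zheng. No two-step path.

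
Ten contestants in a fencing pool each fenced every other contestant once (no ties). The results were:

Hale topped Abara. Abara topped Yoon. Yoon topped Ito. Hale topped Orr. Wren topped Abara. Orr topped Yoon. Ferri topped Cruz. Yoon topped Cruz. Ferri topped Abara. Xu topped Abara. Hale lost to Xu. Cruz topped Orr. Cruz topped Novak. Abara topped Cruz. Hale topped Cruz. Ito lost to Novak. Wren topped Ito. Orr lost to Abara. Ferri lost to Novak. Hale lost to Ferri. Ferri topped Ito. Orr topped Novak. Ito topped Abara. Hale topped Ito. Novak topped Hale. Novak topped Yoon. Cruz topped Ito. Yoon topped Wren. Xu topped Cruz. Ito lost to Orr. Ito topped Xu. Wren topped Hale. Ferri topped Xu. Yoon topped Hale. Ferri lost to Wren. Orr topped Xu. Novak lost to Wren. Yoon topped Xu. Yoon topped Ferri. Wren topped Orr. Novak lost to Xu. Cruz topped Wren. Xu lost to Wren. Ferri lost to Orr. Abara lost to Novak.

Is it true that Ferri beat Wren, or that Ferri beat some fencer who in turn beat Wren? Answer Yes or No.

Yes

Ferri did not beat Wren directly.
Ferri beat Abara, Cruz, Ito, Hale, Xu. Of those, Cruz beat Wren.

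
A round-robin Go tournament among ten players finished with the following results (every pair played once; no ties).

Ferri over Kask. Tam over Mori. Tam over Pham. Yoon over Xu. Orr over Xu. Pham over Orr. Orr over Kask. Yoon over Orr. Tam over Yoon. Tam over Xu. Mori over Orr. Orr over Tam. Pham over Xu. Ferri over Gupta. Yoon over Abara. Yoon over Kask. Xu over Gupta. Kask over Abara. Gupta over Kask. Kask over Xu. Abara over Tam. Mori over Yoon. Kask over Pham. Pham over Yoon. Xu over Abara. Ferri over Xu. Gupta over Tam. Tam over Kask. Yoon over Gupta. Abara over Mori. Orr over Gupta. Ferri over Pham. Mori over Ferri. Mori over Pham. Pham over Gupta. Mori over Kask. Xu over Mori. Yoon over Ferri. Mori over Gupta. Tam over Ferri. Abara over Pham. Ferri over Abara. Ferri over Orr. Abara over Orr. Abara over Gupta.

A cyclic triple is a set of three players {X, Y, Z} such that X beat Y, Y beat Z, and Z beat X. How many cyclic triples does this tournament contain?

Win totals: Orr 4, Kask 3, Pham 4, Yoon 6, Mori 6, Ferri 6, Gupta 2, Tam 6, Abara 5, Xu 3.
A player with w wins dominates both others in C(w,2) triples; summing gives 6 + 3 + 6 + 15 + 15 + 15 + 1 + 15 + 10 + 3 = 89 transitive triples.
Total triples C(10,3) = 120, so cyclic triples = 120 − 89 = 31.

31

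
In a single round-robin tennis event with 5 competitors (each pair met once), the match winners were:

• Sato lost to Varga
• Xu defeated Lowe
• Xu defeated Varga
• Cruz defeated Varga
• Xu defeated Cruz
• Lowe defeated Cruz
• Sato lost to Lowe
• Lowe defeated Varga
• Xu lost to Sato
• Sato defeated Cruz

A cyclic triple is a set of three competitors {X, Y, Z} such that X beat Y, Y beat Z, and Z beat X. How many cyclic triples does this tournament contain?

Of the C(5,3) = 10 triples, the cyclic ones are: {Lowe, Sato, Xu}; {Sato, Varga, Xu}; {Sato, Varga, Cruz}.
That is 3.

3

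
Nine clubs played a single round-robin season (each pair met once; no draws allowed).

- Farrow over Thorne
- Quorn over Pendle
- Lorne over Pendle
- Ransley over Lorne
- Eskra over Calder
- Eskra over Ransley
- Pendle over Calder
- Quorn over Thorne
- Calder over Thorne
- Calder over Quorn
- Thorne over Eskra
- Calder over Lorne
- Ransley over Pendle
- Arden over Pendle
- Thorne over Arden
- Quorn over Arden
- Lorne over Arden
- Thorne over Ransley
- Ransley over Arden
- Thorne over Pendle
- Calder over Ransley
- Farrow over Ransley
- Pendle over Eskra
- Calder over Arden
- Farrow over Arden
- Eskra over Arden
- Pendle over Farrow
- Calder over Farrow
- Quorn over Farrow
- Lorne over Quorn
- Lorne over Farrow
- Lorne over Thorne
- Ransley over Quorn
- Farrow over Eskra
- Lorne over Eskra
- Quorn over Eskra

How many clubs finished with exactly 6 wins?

Win totals: Pendle 3, Arden 1, Thorne 4, Lorne 6, Ransley 4, Eskra 3, Calder 6, Farrow 4, Quorn 5.
Exactly 6: Lorne, Calder — 2 clubs.

2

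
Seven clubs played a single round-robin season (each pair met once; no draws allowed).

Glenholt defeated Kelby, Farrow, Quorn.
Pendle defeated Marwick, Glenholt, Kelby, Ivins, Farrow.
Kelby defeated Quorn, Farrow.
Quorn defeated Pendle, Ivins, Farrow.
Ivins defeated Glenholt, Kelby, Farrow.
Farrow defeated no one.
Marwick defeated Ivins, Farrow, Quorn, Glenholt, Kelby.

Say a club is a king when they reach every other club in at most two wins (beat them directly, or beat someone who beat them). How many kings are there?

3

Glenholt cannot reach Marwick in two steps.
Ivins cannot reach Pendle, Marwick in two steps.
Pendle reaches everyone (king).
Marwick reaches everyone (king).
Kelby cannot reach Glenholt, Marwick in two steps.
Farrow cannot reach Glenholt, Ivins, Pendle, Marwick, Kelby, Quorn in two steps.
Quorn reaches everyone (king).
Kings: Pendle, Marwick, Quorn — 3.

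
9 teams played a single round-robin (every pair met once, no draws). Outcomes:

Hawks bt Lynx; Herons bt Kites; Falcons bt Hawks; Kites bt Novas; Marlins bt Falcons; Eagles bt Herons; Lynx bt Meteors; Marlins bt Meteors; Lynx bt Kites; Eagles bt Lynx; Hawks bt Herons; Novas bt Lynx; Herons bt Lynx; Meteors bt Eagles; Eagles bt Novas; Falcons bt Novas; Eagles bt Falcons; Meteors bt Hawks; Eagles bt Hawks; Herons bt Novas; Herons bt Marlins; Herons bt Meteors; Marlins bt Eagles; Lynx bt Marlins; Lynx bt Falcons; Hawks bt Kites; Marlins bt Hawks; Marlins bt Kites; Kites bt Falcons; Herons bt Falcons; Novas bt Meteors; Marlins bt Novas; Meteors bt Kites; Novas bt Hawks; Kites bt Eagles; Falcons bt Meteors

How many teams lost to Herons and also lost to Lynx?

Herons beat: Novas, Lynx, Marlins, Meteors, Kites, Falcons.
Lynx beat: Marlins, Meteors, Kites, Falcons.
Both beat: Marlins, Meteors, Kites, Falcons — 4.

4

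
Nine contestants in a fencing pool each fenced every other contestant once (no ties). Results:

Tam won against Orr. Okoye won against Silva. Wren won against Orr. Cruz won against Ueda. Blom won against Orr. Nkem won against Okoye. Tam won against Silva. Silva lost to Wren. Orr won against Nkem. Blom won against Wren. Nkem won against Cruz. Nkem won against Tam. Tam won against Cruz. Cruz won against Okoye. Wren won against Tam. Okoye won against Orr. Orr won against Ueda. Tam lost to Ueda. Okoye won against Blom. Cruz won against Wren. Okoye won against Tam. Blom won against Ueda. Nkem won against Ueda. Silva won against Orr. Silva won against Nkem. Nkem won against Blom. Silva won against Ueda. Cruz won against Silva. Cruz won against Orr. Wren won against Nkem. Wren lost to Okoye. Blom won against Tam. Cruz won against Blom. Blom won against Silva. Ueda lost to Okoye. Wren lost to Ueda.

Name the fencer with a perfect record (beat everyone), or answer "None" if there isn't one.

None

Highest win total is Okoye with 6 (out of 8 possible).
Okoye lost to Cruz, Nkem, so no fencer went undefeated.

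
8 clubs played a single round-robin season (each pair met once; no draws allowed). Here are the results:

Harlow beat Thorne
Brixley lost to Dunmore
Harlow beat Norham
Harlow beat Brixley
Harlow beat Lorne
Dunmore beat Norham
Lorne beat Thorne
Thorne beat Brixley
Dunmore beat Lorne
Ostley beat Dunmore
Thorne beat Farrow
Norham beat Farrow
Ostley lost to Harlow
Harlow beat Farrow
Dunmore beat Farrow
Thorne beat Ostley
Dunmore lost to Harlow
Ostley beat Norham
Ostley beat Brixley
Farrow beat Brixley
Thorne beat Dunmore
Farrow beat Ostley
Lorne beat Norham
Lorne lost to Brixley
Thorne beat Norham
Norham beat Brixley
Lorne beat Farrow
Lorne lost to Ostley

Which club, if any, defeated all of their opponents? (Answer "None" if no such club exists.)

Harlow

Harlow has 7 wins out of 7 opponents — a perfect record.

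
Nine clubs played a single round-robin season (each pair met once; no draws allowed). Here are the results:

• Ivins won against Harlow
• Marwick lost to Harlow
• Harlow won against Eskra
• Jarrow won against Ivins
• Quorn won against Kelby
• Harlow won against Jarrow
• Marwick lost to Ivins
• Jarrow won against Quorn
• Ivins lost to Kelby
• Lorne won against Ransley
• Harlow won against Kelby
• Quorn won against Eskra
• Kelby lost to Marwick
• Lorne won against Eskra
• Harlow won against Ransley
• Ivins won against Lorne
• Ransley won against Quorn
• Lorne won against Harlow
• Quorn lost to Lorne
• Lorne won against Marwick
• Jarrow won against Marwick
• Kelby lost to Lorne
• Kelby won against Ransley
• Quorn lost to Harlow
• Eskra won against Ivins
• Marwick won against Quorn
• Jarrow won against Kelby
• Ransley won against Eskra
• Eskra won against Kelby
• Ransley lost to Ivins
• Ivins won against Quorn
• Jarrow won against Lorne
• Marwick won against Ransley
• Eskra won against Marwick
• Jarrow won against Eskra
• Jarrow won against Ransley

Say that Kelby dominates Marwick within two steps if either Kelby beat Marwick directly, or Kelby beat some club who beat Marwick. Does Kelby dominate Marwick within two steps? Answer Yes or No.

Yes

Kelby did not beat Marwick directly.
Kelby beat Ivins, Ransley. Of those, Ivins beat Marwick.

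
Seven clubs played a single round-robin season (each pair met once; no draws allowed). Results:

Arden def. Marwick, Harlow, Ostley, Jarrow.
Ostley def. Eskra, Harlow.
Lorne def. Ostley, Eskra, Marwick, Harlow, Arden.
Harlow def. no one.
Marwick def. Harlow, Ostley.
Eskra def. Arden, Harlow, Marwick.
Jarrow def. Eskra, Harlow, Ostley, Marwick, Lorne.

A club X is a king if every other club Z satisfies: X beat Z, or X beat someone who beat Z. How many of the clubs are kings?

3

Harlow cannot reach Ostley, Jarrow, Marwick, Eskra, Lorne, Arden in two steps.
Ostley cannot reach Jarrow, Lorne in two steps.
Jarrow reaches everyone (king).
Marwick cannot reach Jarrow, Lorne, Arden in two steps.
Eskra cannot reach Lorne in two steps.
Lorne reaches everyone (king).
Arden reaches everyone (king).
Kings: Jarrow, Lorne, Arden — 3.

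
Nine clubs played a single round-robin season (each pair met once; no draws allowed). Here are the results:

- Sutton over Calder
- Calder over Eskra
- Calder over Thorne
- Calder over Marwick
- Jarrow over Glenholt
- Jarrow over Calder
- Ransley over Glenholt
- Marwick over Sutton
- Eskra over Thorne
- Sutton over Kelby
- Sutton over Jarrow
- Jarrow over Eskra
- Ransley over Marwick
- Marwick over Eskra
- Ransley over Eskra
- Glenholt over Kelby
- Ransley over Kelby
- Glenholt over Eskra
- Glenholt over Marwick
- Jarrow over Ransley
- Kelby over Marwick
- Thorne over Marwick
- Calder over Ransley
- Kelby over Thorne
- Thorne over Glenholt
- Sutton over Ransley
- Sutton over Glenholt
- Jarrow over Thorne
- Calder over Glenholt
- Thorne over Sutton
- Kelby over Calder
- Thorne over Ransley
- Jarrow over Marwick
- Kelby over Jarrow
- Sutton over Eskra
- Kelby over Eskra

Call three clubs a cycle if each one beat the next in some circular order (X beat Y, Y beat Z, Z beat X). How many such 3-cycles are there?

Win totals: Calder 5, Glenholt 3, Marwick 2, Thorne 4, Ransley 4, Eskra 1, Jarrow 6, Kelby 5, Sutton 6.
A club with w wins dominates both others in C(w,2) triples; summing gives 10 + 3 + 1 + 6 + 6 + 0 + 15 + 10 + 15 = 66 transitive triples.
Total triples C(9,3) = 84, so cyclic triples = 84 − 66 = 18.

18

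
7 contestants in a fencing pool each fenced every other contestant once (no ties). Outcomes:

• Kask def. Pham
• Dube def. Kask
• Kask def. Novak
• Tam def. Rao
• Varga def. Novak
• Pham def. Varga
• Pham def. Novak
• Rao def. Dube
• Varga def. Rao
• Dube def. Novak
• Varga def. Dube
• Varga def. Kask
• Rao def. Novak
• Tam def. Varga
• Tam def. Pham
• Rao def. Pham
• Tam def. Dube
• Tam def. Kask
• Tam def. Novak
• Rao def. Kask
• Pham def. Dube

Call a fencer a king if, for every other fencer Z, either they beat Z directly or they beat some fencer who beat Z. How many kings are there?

1

Dube cannot reach Tam, Rao, Varga in two steps.
Pham cannot reach Tam in two steps.
Tam reaches everyone (king).
Rao cannot reach Tam in two steps.
Varga cannot reach Tam in two steps.
Kask cannot reach Tam, Rao in two steps.
Novak cannot reach Dube, Pham, Tam, Rao, Varga, Kask in two steps.
Kings: Tam — 1.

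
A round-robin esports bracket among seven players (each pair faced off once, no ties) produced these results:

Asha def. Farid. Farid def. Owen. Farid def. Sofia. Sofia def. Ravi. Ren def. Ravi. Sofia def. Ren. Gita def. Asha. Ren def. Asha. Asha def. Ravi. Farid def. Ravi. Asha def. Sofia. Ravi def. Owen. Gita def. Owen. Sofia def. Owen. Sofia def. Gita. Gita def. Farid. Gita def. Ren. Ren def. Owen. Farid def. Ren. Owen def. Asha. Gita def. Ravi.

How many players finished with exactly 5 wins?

Win totals: Owen 1, Ravi 1, Sofia 4, Ren 3, Asha 3, Gita 5, Farid 4.
Exactly 5: Gita — 1 player.

1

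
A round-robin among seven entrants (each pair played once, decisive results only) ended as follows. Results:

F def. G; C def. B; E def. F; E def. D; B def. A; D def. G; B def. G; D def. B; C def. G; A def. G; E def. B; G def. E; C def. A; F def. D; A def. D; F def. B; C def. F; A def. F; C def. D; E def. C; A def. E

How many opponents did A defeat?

4

A's results: beat D, E, F, G; lost to B, C.
That is 4 wins.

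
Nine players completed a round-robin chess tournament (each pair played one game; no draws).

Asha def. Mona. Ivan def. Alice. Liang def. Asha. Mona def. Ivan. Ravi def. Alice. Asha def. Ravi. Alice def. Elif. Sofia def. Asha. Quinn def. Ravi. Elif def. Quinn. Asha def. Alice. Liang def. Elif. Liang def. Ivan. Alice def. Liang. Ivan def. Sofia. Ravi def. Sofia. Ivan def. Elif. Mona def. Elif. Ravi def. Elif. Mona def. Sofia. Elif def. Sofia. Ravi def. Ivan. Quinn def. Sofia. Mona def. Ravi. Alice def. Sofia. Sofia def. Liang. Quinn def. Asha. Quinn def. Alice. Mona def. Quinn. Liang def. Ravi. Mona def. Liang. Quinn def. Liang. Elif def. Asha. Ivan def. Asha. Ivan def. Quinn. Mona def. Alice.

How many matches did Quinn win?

5

Quinn's results: beat Alice, Ravi, Asha, Sofia, Liang; lost to Ivan, Mona, Elif.
That is 5 wins.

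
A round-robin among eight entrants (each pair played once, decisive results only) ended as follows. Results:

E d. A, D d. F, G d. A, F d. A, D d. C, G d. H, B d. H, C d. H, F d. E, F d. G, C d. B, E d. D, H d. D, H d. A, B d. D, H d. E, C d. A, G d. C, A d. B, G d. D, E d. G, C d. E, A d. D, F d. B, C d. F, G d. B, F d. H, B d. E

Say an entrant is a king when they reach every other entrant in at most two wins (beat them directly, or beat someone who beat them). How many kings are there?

7

A cannot reach G in two steps.
B reaches everyone (king).
C reaches everyone (king).
D reaches everyone (king).
E reaches everyone (king).
F reaches everyone (king).
G reaches everyone (king).
H reaches everyone (king).
Kings: B, C, D, E, F, G, H — 7.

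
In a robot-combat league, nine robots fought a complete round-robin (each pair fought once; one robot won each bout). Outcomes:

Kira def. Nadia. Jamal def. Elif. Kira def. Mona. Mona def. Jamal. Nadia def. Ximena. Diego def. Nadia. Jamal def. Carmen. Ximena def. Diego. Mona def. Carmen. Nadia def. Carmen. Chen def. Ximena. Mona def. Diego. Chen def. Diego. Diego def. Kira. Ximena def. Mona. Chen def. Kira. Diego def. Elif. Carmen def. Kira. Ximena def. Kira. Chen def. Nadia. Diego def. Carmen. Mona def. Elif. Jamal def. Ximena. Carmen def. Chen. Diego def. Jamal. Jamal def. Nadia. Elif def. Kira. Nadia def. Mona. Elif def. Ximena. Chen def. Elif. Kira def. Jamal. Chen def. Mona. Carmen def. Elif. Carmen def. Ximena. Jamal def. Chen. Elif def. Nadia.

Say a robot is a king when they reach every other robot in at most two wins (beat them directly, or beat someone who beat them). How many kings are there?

Diego reaches everyone (king).
Elif cannot reach Chen in two steps.
Carmen reaches everyone (king).
Kira reaches everyone (king).
Jamal reaches everyone (king).
Ximena cannot reach Chen in two steps.
Chen reaches everyone (king).
Mona reaches everyone (king).
Nadia reaches everyone (king).
Kings: Diego, Carmen, Kira, Jamal, Chen, Mona, Nadia — 7.

7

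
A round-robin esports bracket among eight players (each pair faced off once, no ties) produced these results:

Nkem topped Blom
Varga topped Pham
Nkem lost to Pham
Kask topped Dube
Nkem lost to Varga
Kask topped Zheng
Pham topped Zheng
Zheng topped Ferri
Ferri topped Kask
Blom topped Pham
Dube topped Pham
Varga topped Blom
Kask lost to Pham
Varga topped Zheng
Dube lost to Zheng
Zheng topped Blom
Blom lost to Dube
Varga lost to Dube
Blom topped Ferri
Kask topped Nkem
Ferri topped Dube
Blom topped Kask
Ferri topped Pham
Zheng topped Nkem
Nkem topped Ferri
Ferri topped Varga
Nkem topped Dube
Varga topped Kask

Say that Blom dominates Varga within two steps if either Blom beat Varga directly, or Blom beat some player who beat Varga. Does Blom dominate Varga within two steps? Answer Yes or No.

Blom did not beat Varga directly.
Blom beat Kask, Ferri, Pham. Of those, Ferri beat Varga.

Yes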